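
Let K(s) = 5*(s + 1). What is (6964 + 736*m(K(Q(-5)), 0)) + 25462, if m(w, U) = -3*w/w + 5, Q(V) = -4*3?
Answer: 33898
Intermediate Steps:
Q(V) = -12
K(s) = 5 + 5*s (K(s) = 5*(1 + s) = 5 + 5*s)
m(w, U) = 2 (m(w, U) = -3*1 + 5 = -3 + 5 = 2)
(6964 + 736*m(K(Q(-5)), 0)) + 25462 = (6964 + 736*2) + 25462 = (6964 + 1472) + 25462 = 8436 + 25462 = 33898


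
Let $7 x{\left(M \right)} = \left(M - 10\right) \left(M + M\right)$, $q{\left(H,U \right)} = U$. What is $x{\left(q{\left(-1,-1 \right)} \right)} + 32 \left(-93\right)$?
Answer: $- \frac{20810}{7} \approx -2972.9$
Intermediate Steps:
$x{\left(M \right)} = \frac{2 M \left(-10 + M\right)}{7}$ ($x{\left(M \right)} = \frac{\left(M - 10\right) \left(M + M\right)}{7} = \frac{\left(-10 + M\right) 2 M}{7} = \frac{2 M \left(-10 + M\right)}{7}$)
$x{\left(q{\left(-1,-1 \right)} \right)} + 32 \left(-93\right) = \frac{2}{7} \left(-1\right) \left(-10 - 1\right) + 32 \left(-93\right) = \frac{2}{7} \left(-1\right) \left(-11\right) - 2976 = \frac{22}{7} - 2976 = - \frac{20810}{7}$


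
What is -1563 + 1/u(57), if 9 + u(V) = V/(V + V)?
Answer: -26573/17 ≈ -1563.1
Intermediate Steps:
u(V) = -17/2 (u(V) = -9 + V/(V + V) = -9 + V/((2*V)) = -9 + (1/(2*V))*V = -9 + ½ = -17/2)
-1563 + 1/u(57) = -1563 + 1/(-17/2) = -1563 - 2/17 = -26573/17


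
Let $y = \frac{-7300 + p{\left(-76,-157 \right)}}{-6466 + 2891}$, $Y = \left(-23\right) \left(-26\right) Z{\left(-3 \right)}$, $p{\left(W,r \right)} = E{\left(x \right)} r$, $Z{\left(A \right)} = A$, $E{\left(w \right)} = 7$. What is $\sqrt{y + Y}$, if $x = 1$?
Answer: $\frac{i \sqrt{915936593}}{715} \approx 42.328 i$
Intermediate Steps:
$p{\left(W,r \right)} = 7 r$
$Y = -1794$ ($Y = \left(-23\right) \left(-26\right) \left(-3\right) = 598 \left(-3\right) = -1794$)
$y = \frac{8399}{3575}$ ($y = \frac{-7300 + 7 \left(-157\right)}{-6466 + 2891} = \frac{-7300 - 1099}{-3575} = \left(-8399\right) \left(- \frac{1}{3575}\right) = \frac{8399}{3575} \approx 2.3494$)
$\sqrt{y + Y} = \sqrt{\frac{8399}{3575} - 1794} = \sqrt{- \frac{6405151}{3575}} = \frac{i \sqrt{915936593}}{715}$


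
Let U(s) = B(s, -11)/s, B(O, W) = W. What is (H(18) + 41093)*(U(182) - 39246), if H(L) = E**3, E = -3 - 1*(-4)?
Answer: -146762762301/91 ≈ -1.6128e+9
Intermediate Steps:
E = 1 (E = -3 + 4 = 1)
H(L) = 1 (H(L) = 1**3 = 1)
U(s) = -11/s
(H(18) + 41093)*(U(182) - 39246) = (1 + 41093)*(-11/182 - 39246) = 41094*(-11*1/182 - 39246) = 41094*(-11/182 - 39246) = 41094*(-7142783/182) = -146762762301/91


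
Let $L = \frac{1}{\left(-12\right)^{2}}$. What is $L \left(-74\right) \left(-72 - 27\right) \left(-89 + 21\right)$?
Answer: $- \frac{6919}{2} \approx -3459.5$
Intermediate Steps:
$L = \frac{1}{144} \approx 0.0069444$
$L \left(-74\right) \left(-72 - 27\right) \left(-89 + 21\right) = \frac{1}{144} \left(-74\right) \left(-72 - 27\right) \left(-89 + 21\right) = - \frac{37 \left(\left(-99\right) \left(-68\right)\right)}{72} = \left(- \frac{37}{72}\right) 6732 = - \frac{6919}{2}$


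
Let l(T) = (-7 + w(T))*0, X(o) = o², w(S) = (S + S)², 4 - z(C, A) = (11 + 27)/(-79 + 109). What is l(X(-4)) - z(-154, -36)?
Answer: -41/15 ≈ -2.7333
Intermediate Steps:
z(C, A) = 41/15 (z(C, A) = 4 - (11 + 27)/(-79 + 109) = 4 - 38/30 = 4 - 1*19/15 = 4 - 19/15 = 41/15)
w(S) = 4*S² (w(S) = (2*S)² = 4*S²)
l(T) = 0 (l(T) = (-7 + 4*T²)*0 = 0)
l(X(-4)) - z(-154, -36) = 0 - 1*41/15 = 0 - 41/15 = -41/15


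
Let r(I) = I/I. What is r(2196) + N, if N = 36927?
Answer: 36928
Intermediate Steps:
r(I) = 1
r(2196) + N = 1 + 36927 = 36928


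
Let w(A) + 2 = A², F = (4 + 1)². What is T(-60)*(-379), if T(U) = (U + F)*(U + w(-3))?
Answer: -703045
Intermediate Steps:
F = 25 (F = 5² = 25)
w(A) = -2 + A²
T(U) = (7 + U)*(25 + U) (T(U) = (U + 25)*(U + (-2 + (-3)²)) = (25 + U)*(U + (-2 + 9)) = (25 + U)*(U + 7) = (25 + U)*(7 + U) = (7 + U)*(25 + U))
T(-60)*(-379) = (175 + (-60)² + 32*(-60))*(-379) = (175 + 3600 - 1920)*(-379) = 1855*(-379) = -703045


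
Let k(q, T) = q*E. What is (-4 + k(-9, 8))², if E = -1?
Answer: 25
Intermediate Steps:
k(q, T) = -q (k(q, T) = q*(-1) = -q)
(-4 + k(-9, 8))² = (-4 - 1*(-9))² = (-4 + 9)² = 5² = 25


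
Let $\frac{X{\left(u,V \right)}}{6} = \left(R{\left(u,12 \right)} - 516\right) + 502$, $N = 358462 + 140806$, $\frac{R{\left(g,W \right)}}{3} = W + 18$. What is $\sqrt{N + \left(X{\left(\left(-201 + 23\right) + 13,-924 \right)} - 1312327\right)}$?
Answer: $i \sqrt{812603} \approx 901.45 i$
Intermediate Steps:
$R{\left(g,W \right)} = 54 + 3 W$ ($R{\left(g,W \right)} = 3 \left(W + 18\right) = 3 \left(18 + W\right) = 54 + 3 W$)
$N = 499268$
$X{\left(u,V \right)} = 456$ ($X{\left(u,V \right)} = 6 \left(\left(\left(54 + 3 \cdot 12\right) - 516\right) + 502\right) = 6 \left(\left(\left(54 + 36\right) - 516\right) + 502\right) = 6 \left(\left(90 - 516\right) + 502\right) = 6 \left(-426 + 502\right) = 6 \cdot 76 = 456$)
$\sqrt{N + \left(X{\left(\left(-201 + 23\right) + 13,-924 \right)} - 1312327\right)} = \sqrt{499268 + \left(456 - 1312327\right)} = \sqrt{499268 - 1311871} = \sqrt{-812603} = i \sqrt{812603}$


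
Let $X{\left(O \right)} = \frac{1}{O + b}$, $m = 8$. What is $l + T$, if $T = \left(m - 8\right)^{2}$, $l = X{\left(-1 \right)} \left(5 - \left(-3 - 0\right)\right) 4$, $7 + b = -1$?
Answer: $- \frac{32}{9} \approx -3.5556$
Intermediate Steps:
$b = -8$ ($b = -7 - 1 = -8$)
$X{\left(O \right)} = \frac{1}{-8 + O}$ ($X{\left(O \right)} = \frac{1}{O - 8} = \frac{1}{-8 + O}$)
$l = - \frac{32}{9}$ ($l = \frac{5 - \left(-3 - 0\right)}{-8 - 1} \cdot 4 = \frac{5 - \left(-3 + 0\right)}{-9} \cdot 4 = - \frac{5 - -3}{9} \cdot 4 = - \frac{5 + 3}{9} \cdot 4 = \left(- \frac{1}{9}\right) 8 \cdot 4 = \left(- \frac{8}{9}\right) 4 = - \frac{32}{9} \approx -3.5556$)
$T = 0$ ($T = \left(8 - 8\right)^{2} = 0^{2} = 0$)
$l + T = - \frac{32}{9} + 0 = - \frac{32}{9}$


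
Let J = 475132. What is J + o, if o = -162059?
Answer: 313073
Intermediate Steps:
J + o = 475132 - 162059 = 313073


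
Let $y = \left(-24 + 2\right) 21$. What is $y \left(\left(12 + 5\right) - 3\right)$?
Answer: $-6468$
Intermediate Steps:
$y = -462$ ($y = \left(-22\right) 21 = -462$)
$y \left(\left(12 + 5\right) - 3\right) = - 462 \left(\left(12 + 5\right) - 3\right) = - 462 \left(17 - 3\right) = \left(-462\right) 14 = -6468$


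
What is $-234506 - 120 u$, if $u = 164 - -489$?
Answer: $-312866$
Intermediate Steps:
$u = 653$ ($u = 164 + 489 = 653$)
$-234506 - 120 u = -234506 - 78360 = -312866$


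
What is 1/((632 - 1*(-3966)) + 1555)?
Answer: 1/6153 ≈ 0.00016252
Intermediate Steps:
1/((632 - 1*(-3966)) + 1555) = 1/((632 + 3966) + 1555) = 1/(4598 + 1555) = 1/6153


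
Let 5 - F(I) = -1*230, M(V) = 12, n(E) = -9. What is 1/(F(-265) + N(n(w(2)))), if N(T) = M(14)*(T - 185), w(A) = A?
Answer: -1/2093 ≈ -0.00047778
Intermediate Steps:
F(I) = 235 (F(I) = 5 - (-1)*230 = 5 - 1*(-230) = 5 + 230 = 235)
N(T) = -2220 + 12*T (N(T) = 12*(T - 185) = 12*(-185 + T) = -2220 + 12*T)
1/(F(-265) + N(n(w(2)))) = 1/(235 + (-2220 + 12*(-9))) = 1/(235 + (-2220 - 108)) = 1/(235 - 2328) = 1/(-2093) = -1/2093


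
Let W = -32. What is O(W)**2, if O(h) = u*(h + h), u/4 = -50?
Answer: 163840000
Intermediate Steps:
u = -200 (u = 4*(-50) = -200)
O(h) = -400*h (O(h) = -200*(h + h) = -400*h)
O(W)**2 = (-400*(-32))**2 = 12800**2 = 163840000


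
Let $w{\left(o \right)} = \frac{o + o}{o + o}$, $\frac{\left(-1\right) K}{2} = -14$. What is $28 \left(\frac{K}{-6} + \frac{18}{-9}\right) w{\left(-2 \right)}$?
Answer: $- \frac{560}{3} \approx -186.67$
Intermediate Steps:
$K = 28$ ($K = \left(-2\right) \left(-14\right) = 28$)
$w{\left(o \right)} = 1$ ($w{\left(o \right)} = \frac{2 o}{2 o} = 2 o \frac{1}{2 o} = 1$)
$28 \left(\frac{K}{-6} + \frac{18}{-9}\right) w{\left(-2 \right)} = 28 \left(\frac{28}{-6} + \frac{18}{-9}\right) 1 = 28 \left(28 \left(- \frac{1}{6}\right) + 18 \left(- \frac{1}{9}\right)\right) 1 = 28 \left(- \frac{14}{3} - 2\right) 1 = 28 \left(- \frac{20}{3}\right) 1 = \left(- \frac{560}{3}\right) 1 = - \frac{560}{3}$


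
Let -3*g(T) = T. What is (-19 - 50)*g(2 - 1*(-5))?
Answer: 161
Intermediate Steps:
g(T) = -T/3
(-19 - 50)*g(2 - 1*(-5)) = (-19 - 50)*(-(2 - 1*(-5))/3) = -(-23)*(2 + 5) = -(-23)*7 = -69*(-7/3) = 161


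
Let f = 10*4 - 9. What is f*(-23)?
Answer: -713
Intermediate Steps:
f = 31 (f = 40 - 9 = 31)
f*(-23) = 31*(-23) = -713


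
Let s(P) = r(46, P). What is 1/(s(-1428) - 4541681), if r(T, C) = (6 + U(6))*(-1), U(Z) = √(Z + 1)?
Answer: -4541687/20626920805962 + √7/20626920805962 ≈ -2.2018e-7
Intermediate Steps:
U(Z) = √(1 + Z)
r(T, C) = -6 - √7 (r(T, C) = (6 + √(1 + 6))*(-1) = (6 + √7)*(-1) = -6 - √7)
s(P) = -6 - √7
1/(s(-1428) - 4541681) = 1/((-6 - √7) - 4541681) = 1/(-4541687 - √7)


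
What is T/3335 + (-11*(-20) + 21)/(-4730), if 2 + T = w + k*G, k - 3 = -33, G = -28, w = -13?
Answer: 619703/3154910 ≈ 0.19642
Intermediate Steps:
k = -30 (k = 3 - 33 = -30)
T = 825 (T = -2 + (-13 - 30*(-28)) = -2 + (-13 + 840) = -2 + 827 = 825)
T/3335 + (-11*(-20) + 21)/(-4730) = 825/3335 + (-11*(-20) + 21)/(-4730) = 825*(1/3335) + (220 + 21)*(-1/4730) = 165/667 + 241*(-1/4730) = 165/667 - 241/4730 = 619703/3154910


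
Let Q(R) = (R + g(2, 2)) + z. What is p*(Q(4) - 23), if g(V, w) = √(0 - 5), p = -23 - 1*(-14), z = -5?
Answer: 216 - 9*I*√5 ≈ 216.0 - 20.125*I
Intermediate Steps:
p = -9 (p = -23 + 14 = -9)
g(V, w) = I*√5 (g(V, w) = √(-5) = I*√5)
Q(R) = -5 + R + I*√5 (Q(R) = (R + I*√5) - 5 = -5 + R + I*√5)
p*(Q(4) - 23) = -9*((-5 + 4 + I*√5) - 23) = -9*((-1 + I*√5) - 23) = -9*(-24 + I*√5) = 216 - 9*I*√5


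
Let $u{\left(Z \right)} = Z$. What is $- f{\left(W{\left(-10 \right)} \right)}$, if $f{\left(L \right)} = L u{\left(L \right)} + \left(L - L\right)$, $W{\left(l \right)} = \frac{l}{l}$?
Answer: $-1$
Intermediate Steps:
$W{\left(l \right)} = 1$
$f{\left(L \right)} = L^{2}$ ($f{\left(L \right)} = L L + \left(L - L\right) = L^{2} + 0 = L^{2}$)
$- f{\left(W{\left(-10 \right)} \right)} = - 1^{2} = \left(-1\right) 1 = -1$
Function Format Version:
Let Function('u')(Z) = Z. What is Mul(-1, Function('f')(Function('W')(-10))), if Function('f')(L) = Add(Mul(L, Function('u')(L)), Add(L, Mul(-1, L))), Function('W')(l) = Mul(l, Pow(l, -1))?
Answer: -1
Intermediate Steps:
Function('W')(l) = 1
Function('f')(L) = Pow(L, 2) (Function('f')(L) = Add(Mul(L, L), Add(L, Mul(-1, L))) = Add(Pow(L, 2), 0) = Pow(L, 2))
Mul(-1, Function('f')(Function('W')(-10))) = Mul(-1, Pow(1, 2)) = Mul(-1, 1) = -1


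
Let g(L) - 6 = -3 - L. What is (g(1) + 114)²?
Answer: 13456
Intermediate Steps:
g(L) = 3 - L (g(L) = 6 + (-3 - L) = 3 - L)
(g(1) + 114)² = ((3 - 1*1) + 114)² = ((3 - 1) + 114)² = (2 + 114)² = 116² = 13456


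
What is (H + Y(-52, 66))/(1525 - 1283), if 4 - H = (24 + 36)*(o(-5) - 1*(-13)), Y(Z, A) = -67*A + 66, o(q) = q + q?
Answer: -206/11 ≈ -18.727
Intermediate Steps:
o(q) = 2*q
Y(Z, A) = 66 - 67*A
H = -176 (H = 4 - (24 + 36)*(2*(-5) - 1*(-13)) = 4 - 60*(-10 + 13) = 4 - 60*3 = 4 - 1*180 = 4 - 180 = -176)
(H + Y(-52, 66))/(1525 - 1283) = (-176 + (66 - 67*66))/(1525 - 1283) = (-176 + (66 - 4422))/242 = (-176 - 4356)*(1/242) = -4532*1/242 = -206/11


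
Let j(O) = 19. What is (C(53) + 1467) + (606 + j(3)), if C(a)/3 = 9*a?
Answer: 3523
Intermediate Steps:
C(a) = 27*a (C(a) = 3*(9*a) = 27*a)
(C(53) + 1467) + (606 + j(3)) = (27*53 + 1467) + (606 + 19) = (1431 + 1467) + 625 = 2898 + 625 = 3523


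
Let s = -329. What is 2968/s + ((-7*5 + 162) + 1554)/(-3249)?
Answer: -1456583/152703 ≈ -9.5387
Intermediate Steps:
2968/s + ((-7*5 + 162) + 1554)/(-3249) = 2968/(-329) + ((-7*5 + 162) + 1554)/(-3249) = 2968*(-1/329) + ((-35 + 162) + 1554)*(-1/3249) = -424/47 + (127 + 1554)*(-1/3249) = -424/47 + 1681*(-1/3249) = -424/47 - 1681/3249 = -1456583/152703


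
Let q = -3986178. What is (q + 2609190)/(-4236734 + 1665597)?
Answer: 1376988/2571137 ≈ 0.53556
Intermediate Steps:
(q + 2609190)/(-4236734 + 1665597) = (-3986178 + 2609190)/(-4236734 + 1665597) = -1376988/(-2571137) = -1376988*(-1/2571137) = 1376988/2571137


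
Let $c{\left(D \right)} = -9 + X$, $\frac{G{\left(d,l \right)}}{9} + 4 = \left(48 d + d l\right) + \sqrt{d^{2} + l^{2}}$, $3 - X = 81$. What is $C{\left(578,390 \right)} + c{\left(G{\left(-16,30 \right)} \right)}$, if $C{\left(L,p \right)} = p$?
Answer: $303$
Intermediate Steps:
$X = -78$ ($X = 3 - 81 = -78$)
$G{\left(d,l \right)} = -36 + 9 \sqrt{d^{2} + l^{2}} + 432 d + 9 d l$ ($G{\left(d,l \right)} = -36 + 9 \left(\left(48 d + d l\right) + \sqrt{d^{2} + l^{2}}\right) = -36 + 9 \left(\sqrt{d^{2} + l^{2}} + 48 d + d l\right) = -36 + \left(9 \sqrt{d^{2} + l^{2}} + 432 d + 9 d l\right) = -36 + 9 \sqrt{d^{2} + l^{2}} + 432 d + 9 d l$)
$c{\left(D \right)} = -87$ ($c{\left(D \right)} = -9 - 78 = -87$)
$C{\left(578,390 \right)} + c{\left(G{\left(-16,30 \right)} \right)} = 390 - 87 = 303$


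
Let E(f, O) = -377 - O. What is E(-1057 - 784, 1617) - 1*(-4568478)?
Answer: 4566484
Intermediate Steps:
E(-1057 - 784, 1617) - 1*(-4568478) = (-377 - 1*1617) - 1*(-4568478) = (-377 - 1617) + 4568478 = -1994 + 4568478 = 4566484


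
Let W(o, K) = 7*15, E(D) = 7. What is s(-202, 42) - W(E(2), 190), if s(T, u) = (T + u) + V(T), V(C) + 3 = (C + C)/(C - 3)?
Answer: -54536/205 ≈ -266.03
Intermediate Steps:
V(C) = -3 + 2*C/(-3 + C) (V(C) = -3 + (C + C)/(C - 3) = -3 + (2*C)/(-3 + C) = -3 + 2*C/(-3 + C))
W(o, K) = 105
s(T, u) = T + u + (9 - T)/(-3 + T) (s(T, u) = (T + u) + (9 - T)/(-3 + T) = T + u + (9 - T)/(-3 + T))
s(-202, 42) - W(E(2), 190) = (9 - 1*(-202) + (-3 - 202)*(-202 + 42))/(-3 - 202) - 1*105 = (9 + 202 - 205*(-160))/(-205) - 105 = -(9 + 202 + 32800)/205 - 105 = -1/205*33011 - 105 = -33011/205 - 105 = -54536/205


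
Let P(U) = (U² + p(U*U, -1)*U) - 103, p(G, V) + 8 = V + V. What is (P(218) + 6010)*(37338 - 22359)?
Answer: 767688729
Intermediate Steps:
p(G, V) = -8 + 2*V (p(G, V) = -8 + (V + V) = -8 + 2*V)
P(U) = -103 + U² - 10*U (P(U) = (U² + (-8 + 2*(-1))*U) - 103 = (U² + (-8 - 2)*U) - 103 = (U² - 10*U) - 103 = -103 + U² - 10*U)
(P(218) + 6010)*(37338 - 22359) = ((-103 + 218² - 10*218) + 6010)*(37338 - 22359) = ((-103 + 47524 - 2180) + 6010)*14979 = (45241 + 6010)*14979 = 51251*14979 = 767688729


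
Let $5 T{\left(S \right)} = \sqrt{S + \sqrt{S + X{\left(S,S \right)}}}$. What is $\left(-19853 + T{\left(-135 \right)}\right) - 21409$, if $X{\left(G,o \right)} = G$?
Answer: $-41262 + \frac{\sqrt{-135 + 3 i \sqrt{30}}}{5} \approx -41262.0 + 2.3281 i$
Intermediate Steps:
$T{\left(S \right)} = \frac{\sqrt{S + \sqrt{2} \sqrt{S}}}{5}$ ($T{\left(S \right)} = \frac{\sqrt{S + \sqrt{S + S}}}{5} = \frac{\sqrt{S + \sqrt{2 S}}}{5} = \frac{\sqrt{S + \sqrt{2} \sqrt{S}}}{5}$)
$\left(-19853 + T{\left(-135 \right)}\right) - 21409 = \left(-19853 + \frac{\sqrt{-135 + \sqrt{2} \sqrt{-135}}}{5}\right) - 21409 = \left(-19853 + \frac{\sqrt{-135 + \sqrt{2} \cdot 3 i \sqrt{15}}}{5}\right) - 21409 = \left(-19853 + \frac{\sqrt{-135 + 3 i \sqrt{30}}}{5}\right) - 21409 = -41262 + \frac{\sqrt{-135 + 3 i \sqrt{30}}}{5}$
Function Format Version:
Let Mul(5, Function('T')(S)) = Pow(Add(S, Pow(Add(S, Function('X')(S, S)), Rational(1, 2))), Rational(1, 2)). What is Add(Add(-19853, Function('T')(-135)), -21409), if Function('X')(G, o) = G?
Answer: Add(-41262, Mul(Rational(1, 5), Pow(Add(-135, Mul(3, I, Pow(30, Rational(1, 2)))), Rational(1, 2)))) ≈ Add(-41262., Mul(2.3281, I))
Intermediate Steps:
Function('T')(S) = Mul(Rational(1, 5), Pow(Add(S, Mul(Pow(2, Rational(1, 2)), Pow(S, Rational(1, 2)))), Rational(1, 2))) (Function('T')(S) = Mul(Rational(1, 5), Pow(Add(S, Pow(Add(S, S), Rational(1, 2))), Rational(1, 2))) = Mul(Rational(1, 5), Pow(Add(S, Pow(Mul(2, S), Rational(1, 2))), Rational(1, 2))) = Mul(Rational(1, 5), Pow(Add(S, Mul(Pow(2, Rational(1, 2)), Pow(S, Rational(1, 2)))), Rational(1, 2))))
Add(Add(-19853, Function('T')(-135)), -21409) = Add(Add(-19853, Mul(Rational(1, 5), Pow(Add(-135, Mul(Pow(2, Rational(1, 2)), Pow(-135, Rational(1, 2)))), Rational(1, 2)))), -21409) = Add(Add(-19853, Mul(Rational(1, 5), Pow(Add(-135, Mul(Pow(2, Rational(1, 2)), Mul(3, I, Pow(15, Rational(1, 2))))), Rational(1, 2)))), -21409) = Add(Add(-19853, Mul(Rational(1, 5), Pow(Add(-135, Mul(3, I, Pow(30, Rational(1, 2)))), Rational(1, 2)))), -21409) = Add(-41262, Mul(Rational(1, 5), Pow(Add(-135, Mul(3, I, Pow(30, Rational(1, 2)))), Rational(1, 2))))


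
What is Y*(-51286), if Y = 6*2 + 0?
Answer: -615432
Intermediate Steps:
Y = 12 (Y = 12 + 0 = 12)
Y*(-51286) = 12*(-51286) = -615432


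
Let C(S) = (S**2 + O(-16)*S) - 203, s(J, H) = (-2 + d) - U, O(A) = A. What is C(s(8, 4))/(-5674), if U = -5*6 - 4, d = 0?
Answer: -309/5674 ≈ -0.054459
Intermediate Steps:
U = -34 (U = -30 - 4 = -34)
s(J, H) = 32 (s(J, H) = (-2 + 0) - 1*(-34) = -2 + 34 = 32)
C(S) = -203 + S**2 - 16*S (C(S) = (S**2 - 16*S) - 203 = -203 + S**2 - 16*S)
C(s(8, 4))/(-5674) = (-203 + 32**2 - 16*32)/(-5674) = (-203 + 1024 - 512)*(-1/5674) = 309*(-1/5674) = -309/5674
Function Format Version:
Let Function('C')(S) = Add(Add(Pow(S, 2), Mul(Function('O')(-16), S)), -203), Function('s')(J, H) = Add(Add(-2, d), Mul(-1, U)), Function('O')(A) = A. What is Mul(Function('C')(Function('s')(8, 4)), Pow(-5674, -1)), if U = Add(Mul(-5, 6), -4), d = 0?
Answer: Rational(-309, 5674) ≈ -0.054459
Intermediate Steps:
U = -34 (U = Add(-30, -4) = -34)
Function('s')(J, H) = 32 (Function('s')(J, H) = Add(Add(-2, 0), Mul(-1, -34)) = Add(-2, 34) = 32)
Function('C')(S) = Add(-203, Pow(S, 2), Mul(-16, S)) (Function('C')(S) = Add(Add(Pow(S, 2), Mul(-16, S)), -203) = Add(-203, Pow(S, 2), Mul(-16, S)))
Mul(Function('C')(Function('s')(8, 4)), Pow(-5674, -1)) = Mul(Add(-203, Pow(32, 2), Mul(-16, 32)), Pow(-5674, -1)) = Mul(Add(-203, 1024, -512), Rational(-1, 5674)) = Mul(309, Rational(-1, 5674)) = Rational(-309, 5674)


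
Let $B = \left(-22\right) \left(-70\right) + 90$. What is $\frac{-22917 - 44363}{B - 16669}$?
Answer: $\frac{67280}{15039} \approx 4.4737$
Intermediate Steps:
$B = 1630$ ($B = 1540 + 90 = 1630$)
$\frac{-22917 - 44363}{B - 16669} = \frac{-22917 - 44363}{1630 - 16669} = - \frac{67280}{-15039} = \left(-67280\right) \left(- \frac{1}{15039}\right) = \frac{67280}{15039}$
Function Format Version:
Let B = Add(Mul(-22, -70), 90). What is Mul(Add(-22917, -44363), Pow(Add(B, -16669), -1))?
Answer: Rational(67280, 15039) ≈ 4.4737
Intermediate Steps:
B = 1630 (B = Add(1540, 90) = 1630)
Mul(Add(-22917, -44363), Pow(Add(B, -16669), -1)) = Mul(Add(-22917, -44363), Pow(Add(1630, -16669), -1)) = Mul(-67280, Pow(-15039, -1)) = Mul(-67280, Rational(-1, 15039)) = Rational(67280, 15039)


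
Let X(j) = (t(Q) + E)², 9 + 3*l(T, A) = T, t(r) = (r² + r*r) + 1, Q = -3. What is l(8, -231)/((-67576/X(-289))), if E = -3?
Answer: 32/25341 ≈ 0.0012628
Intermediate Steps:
t(r) = 1 + 2*r² (t(r) = (r² + r²) + 1 = 2*r² + 1 = 1 + 2*r²)
l(T, A) = -3 + T/3
X(j) = 256 (X(j) = ((1 + 2*(-3)²) - 3)² = ((1 + 2*9) - 3)² = ((1 + 18) - 3)² = (19 - 3)² = 16² = 256)
l(8, -231)/((-67576/X(-289))) = (-3 + (⅓)*8)/((-67576/256)) = (-3 + 8/3)/((-67576*1/256)) = -1/(3*(-8447/32)) = -⅓*(-32/8447) = 32/25341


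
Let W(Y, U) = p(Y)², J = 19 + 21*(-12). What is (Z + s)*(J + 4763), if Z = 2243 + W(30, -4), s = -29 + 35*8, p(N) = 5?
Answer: 11411070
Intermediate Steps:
J = -233 (J = 19 - 252 = -233)
s = 251 (s = -29 + 280 = 251)
W(Y, U) = 25 (W(Y, U) = 5² = 25)
Z = 2268 (Z = 2243 + 25 = 2268)
(Z + s)*(J + 4763) = (2268 + 251)*(-233 + 4763) = 2519*4530 = 11411070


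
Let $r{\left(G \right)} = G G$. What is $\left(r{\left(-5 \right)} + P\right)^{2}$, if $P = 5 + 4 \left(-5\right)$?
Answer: $100$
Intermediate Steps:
$r{\left(G \right)} = G^{2}$
$P = -15$ ($P = 5 - 20 = -15$)
$\left(r{\left(-5 \right)} + P\right)^{2} = \left(\left(-5\right)^{2} - 15\right)^{2} = \left(25 - 15\right)^{2} = 10^{2} = 100$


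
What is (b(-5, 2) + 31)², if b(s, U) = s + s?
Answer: 441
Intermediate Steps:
b(s, U) = 2*s
(b(-5, 2) + 31)² = (2*(-5) + 31)² = (-10 + 31)² = 21² = 441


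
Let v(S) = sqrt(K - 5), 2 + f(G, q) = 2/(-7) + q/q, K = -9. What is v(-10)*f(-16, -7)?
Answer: -9*I*sqrt(14)/7 ≈ -4.8107*I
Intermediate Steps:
f(G, q) = -9/7 (f(G, q) = -2 + (2/(-7) + q/q) = -2 + (2*(-1/7) + 1) = -2 + (-2/7 + 1) = -2 + 5/7 = -9/7)
v(S) = I*sqrt(14) (v(S) = sqrt(-9 - 5) = sqrt(-14) = I*sqrt(14))
v(-10)*f(-16, -7) = (I*sqrt(14))*(-9/7) = -9*I*sqrt(14)/7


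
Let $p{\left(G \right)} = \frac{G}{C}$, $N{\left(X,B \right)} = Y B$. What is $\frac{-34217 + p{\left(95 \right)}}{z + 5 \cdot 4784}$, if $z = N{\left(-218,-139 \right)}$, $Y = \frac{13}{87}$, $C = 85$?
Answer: $- \frac{50605290}{35346961} \approx -1.4317$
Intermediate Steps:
$Y = \frac{13}{87}$ ($Y = 13 \cdot \frac{1}{87} = \frac{13}{87} \approx 0.14943$)
$N{\left(X,B \right)} = \frac{13 B}{87}$
$p{\left(G \right)} = \frac{G}{85}$
$z = - \frac{1807}{87}$ ($z = \frac{13}{87} \left(-139\right) = - \frac{1807}{87} \approx -20.77$)
$\frac{-34217 + p{\left(95 \right)}}{z + 5 \cdot 4784} = \frac{-34217 + \frac{1}{85} \cdot 95}{- \frac{1807}{87} + 5 \cdot 4784} = \frac{-34217 + \frac{19}{17}}{- \frac{1807}{87} + 23920} = - \frac{581670}{17 \cdot \frac{2079233}{87}} = \left(- \frac{581670}{17}\right) \frac{87}{2079233} = - \frac{50605290}{35346961}$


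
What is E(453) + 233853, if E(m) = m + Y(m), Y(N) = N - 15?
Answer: 234744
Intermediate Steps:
Y(N) = -15 + N
E(m) = -15 + 2*m (E(m) = m + (-15 + m) = -15 + 2*m)
E(453) + 233853 = (-15 + 2*453) + 233853 = (-15 + 906) + 233853 = 891 + 233853 = 234744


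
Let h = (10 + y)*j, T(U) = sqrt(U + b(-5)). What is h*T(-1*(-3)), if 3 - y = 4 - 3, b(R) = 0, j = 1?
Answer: 12*sqrt(3) ≈ 20.785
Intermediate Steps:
y = 2 (y = 3 - (4 - 3) = 3 - 1*1 = 3 - 1 = 2)
T(U) = sqrt(U) (T(U) = sqrt(U + 0) = sqrt(U))
h = 12 (h = (10 + 2)*1 = 12*1 = 12)
h*T(-1*(-3)) = 12*sqrt(-1*(-3)) = 12*sqrt(3)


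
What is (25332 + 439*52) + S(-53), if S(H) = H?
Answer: 48107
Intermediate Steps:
(25332 + 439*52) + S(-53) = (25332 + 439*52) - 53 = (25332 + 22828) - 53 = 48160 - 53 = 48107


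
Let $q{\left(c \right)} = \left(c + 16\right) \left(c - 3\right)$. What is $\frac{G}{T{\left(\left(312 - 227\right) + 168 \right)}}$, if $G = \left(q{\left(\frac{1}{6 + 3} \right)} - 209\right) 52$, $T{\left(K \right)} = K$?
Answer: $- \frac{1076348}{20493} \approx -52.523$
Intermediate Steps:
$q{\left(c \right)} = \left(-3 + c\right) \left(16 + c\right)$ ($q{\left(c \right)} = \left(16 + c\right) \left(-3 + c\right) = \left(-3 + c\right) \left(16 + c\right)$)
$G = - \frac{1076348}{81}$ ($G = \left(\left(-48 + \left(\frac{1}{6 + 3}\right)^{2} + \frac{13}{6 + 3}\right) - 209\right) 52 = \left(\left(-48 + \left(\frac{1}{9}\right)^{2} + \frac{13}{9}\right) - 209\right) 52 = \left(\left(-48 + \left(\frac{1}{9}\right)^{2} + 13 \cdot \frac{1}{9}\right) - 209\right) 52 = \left(\left(-48 + \frac{1}{81} + \frac{13}{9}\right) - 209\right) 52 = \left(- \frac{3770}{81} - 209\right) 52 = \left(- \frac{20699}{81}\right) 52 = - \frac{1076348}{81} \approx -13288.0$)
$\frac{G}{T{\left(\left(312 - 227\right) + 168 \right)}} = - \frac{1076348}{81 \left(\left(312 - 227\right) + 168\right)} = - \frac{1076348}{81 \left(85 + 168\right)} = - \frac{1076348}{81 \cdot 253} = \left(- \frac{1076348}{81}\right) \frac{1}{253} = - \frac{1076348}{20493}$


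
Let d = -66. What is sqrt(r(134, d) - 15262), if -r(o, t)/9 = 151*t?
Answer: 8*sqrt(1163) ≈ 272.82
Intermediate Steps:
r(o, t) = -1359*t
sqrt(r(134, d) - 15262) = sqrt(-1359*(-66) - 15262) = sqrt(89694 - 15262) = sqrt(74432) = 8*sqrt(1163)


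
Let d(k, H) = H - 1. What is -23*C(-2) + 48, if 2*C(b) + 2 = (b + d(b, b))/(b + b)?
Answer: 453/8 ≈ 56.625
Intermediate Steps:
d(k, H) = -1 + H
C(b) = -1 + (-1 + 2*b)/(4*b) (C(b) = -1 + ((b + (-1 + b))/(b + b))/2 = -1 + ((-1 + 2*b)/((2*b)))/2 = -1 + ((-1 + 2*b)*(1/(2*b)))/2 = -1 + ((-1 + 2*b)/(2*b))/2 = -1 + (-1 + 2*b)/(4*b))
-23*C(-2) + 48 = -23*(-1 - 2*(-2))/(4*(-2)) + 48 = -23*(-1)*(-1 + 4)/(4*2) + 48 = -23*(-1)*3/(4*2) + 48 = -23*(-3/8) + 48 = 69/8 + 48 = 453/8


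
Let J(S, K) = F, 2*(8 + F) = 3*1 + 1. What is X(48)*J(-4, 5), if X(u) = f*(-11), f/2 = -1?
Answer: -132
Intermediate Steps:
f = -2 (f = 2*(-1) = -2)
F = -6 (F = -8 + (3*1 + 1)/2 = -8 + (3 + 1)/2 = -8 + (½)*4 = -8 + 2 = -6)
J(S, K) = -6
X(u) = 22 (X(u) = -2*(-11) = 22)
X(48)*J(-4, 5) = 22*(-6) = -132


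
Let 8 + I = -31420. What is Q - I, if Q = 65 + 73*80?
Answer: 37333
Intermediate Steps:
I = -31428 (I = -8 - 31420 = -31428)
Q = 5905 (Q = 65 + 5840 = 5905)
Q - I = 5905 - 1*(-31428) = 5905 + 31428 = 37333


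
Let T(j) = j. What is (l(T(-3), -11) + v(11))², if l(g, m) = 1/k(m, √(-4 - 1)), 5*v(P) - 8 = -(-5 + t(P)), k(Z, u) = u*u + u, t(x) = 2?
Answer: (220*√5 + 379*I)/(50*(√5 + 2*I)) ≈ 4.1289 - 0.30311*I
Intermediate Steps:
k(Z, u) = u + u² (k(Z, u) = u² + u = u + u²)
v(P) = 11/5 (v(P) = 8/5 + (-(-5 + 2))/5 = 8/5 + (-1*(-3))/5 = 8/5 + (⅕)*3 = 8/5 + ⅗ = 11/5)
l(g, m) = -I*√5/(5*(1 + I*√5)) (l(g, m) = 1/(√(-4 - 1)*(1 + √(-4 - 1))) = 1/(√(-5)*(1 + √(-5))) = 1/((I*√5)*(1 + I*√5)) = 1/(I*√5*(1 + I*√5)) = -I*√5/(5*(1 + I*√5)))
(l(T(-3), -11) + v(11))² = (-√5/(-5*I + 5*√5) + 11/5)² = (11/5 - √5/(-5*I + 5*√5))²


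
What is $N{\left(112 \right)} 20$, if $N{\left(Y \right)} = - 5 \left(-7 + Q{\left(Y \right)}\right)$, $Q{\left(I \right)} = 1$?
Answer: $600$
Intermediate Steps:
$N{\left(Y \right)} = 30$ ($N{\left(Y \right)} = - 5 \left(-7 + 1\right) = \left(-5\right) \left(-6\right) = 30$)
$N{\left(112 \right)} 20 = 30 \cdot 20 = 600$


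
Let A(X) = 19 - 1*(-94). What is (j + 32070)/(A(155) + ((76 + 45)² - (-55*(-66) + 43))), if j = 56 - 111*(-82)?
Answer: 41228/11081 ≈ 3.7206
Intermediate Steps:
A(X) = 113 (A(X) = 19 + 94 = 113)
j = 9158 (j = 56 + 9102 = 9158)
(j + 32070)/(A(155) + ((76 + 45)² - (-55*(-66) + 43))) = (9158 + 32070)/(113 + ((76 + 45)² - (-55*(-66) + 43))) = 41228/(113 + (121² - (3630 + 43))) = 41228/(113 + (14641 - 1*3673)) = 41228/(113 + (14641 - 3673)) = 41228/(113 + 10968) = 41228/11081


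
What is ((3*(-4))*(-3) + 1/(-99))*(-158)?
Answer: -562954/99 ≈ -5686.4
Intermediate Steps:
((3*(-4))*(-3) + 1/(-99))*(-158) = (-12*(-3) - 1/99)*(-158) = (36 - 1/99)*(-158) = (3563/99)*(-158) = -562954/99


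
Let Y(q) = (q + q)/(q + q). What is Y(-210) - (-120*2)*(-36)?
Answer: -8639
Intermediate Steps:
Y(q) = 1 (Y(q) = (2*q)/((2*q)) = (2*q)*(1/(2*q)) = 1)
Y(-210) - (-120*2)*(-36) = 1 - (-120*2)*(-36) = 1 - (-30*8)*(-36) = 1 - (-240)*(-36) = 1 - 1*8640 = 1 - 8640 = -8639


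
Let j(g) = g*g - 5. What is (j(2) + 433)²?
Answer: 186624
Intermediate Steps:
j(g) = -5 + g² (j(g) = g² - 5 = -5 + g²)
(j(2) + 433)² = ((-5 + 2²) + 433)² = ((-5 + 4) + 433)² = (-1 + 433)² = 432² = 186624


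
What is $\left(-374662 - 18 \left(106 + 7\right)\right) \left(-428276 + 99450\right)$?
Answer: $123867438896$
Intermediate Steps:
$\left(-374662 - 18 \left(106 + 7\right)\right) \left(-428276 + 99450\right) = \left(-374662 - 2034\right) \left(-328826\right) = \left(-376696\right) \left(-328826\right) = 123867438896$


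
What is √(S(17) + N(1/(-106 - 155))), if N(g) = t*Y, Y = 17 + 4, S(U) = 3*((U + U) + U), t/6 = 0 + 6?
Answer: 3*√101 ≈ 30.150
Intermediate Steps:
t = 36 (t = 6*(0 + 6) = 6*6 = 36)
S(U) = 9*U (S(U) = 3*(2*U + U) = 3*(3*U) = 9*U)
Y = 21
N(g) = 756 (N(g) = 36*21 = 756)
√(S(17) + N(1/(-106 - 155))) = √(9*17 + 756) = √(153 + 756) = √909 = 3*√101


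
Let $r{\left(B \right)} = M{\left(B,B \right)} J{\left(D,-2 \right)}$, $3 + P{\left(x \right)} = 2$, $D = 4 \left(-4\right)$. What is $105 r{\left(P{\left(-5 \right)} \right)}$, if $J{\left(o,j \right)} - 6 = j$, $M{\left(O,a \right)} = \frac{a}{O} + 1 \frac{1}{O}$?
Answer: $0$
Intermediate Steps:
$D = -16$
$M{\left(O,a \right)} = \frac{1}{O} + \frac{a}{O}$ ($M{\left(O,a \right)} = \frac{a}{O} + \frac{1}{O} = \frac{1}{O} + \frac{a}{O}$)
$J{\left(o,j \right)} = 6 + j$
$P{\left(x \right)} = -1$ ($P{\left(x \right)} = -3 + 2 = -1$)
$r{\left(B \right)} = \frac{4 \left(1 + B\right)}{B}$ ($r{\left(B \right)} = \frac{1 + B}{B} \left(6 - 2\right) = \frac{1 + B}{B} 4 = \frac{4 \left(1 + B\right)}{B}$)
$105 r{\left(P{\left(-5 \right)} \right)} = 105 \left(4 + \frac{4}{-1}\right) = 105 \left(4 + 4 \left(-1\right)\right) = 105 \left(4 - 4\right) = 105 \cdot 0 = 0$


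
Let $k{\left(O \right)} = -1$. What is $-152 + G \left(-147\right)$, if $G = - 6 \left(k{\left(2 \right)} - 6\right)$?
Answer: $-6326$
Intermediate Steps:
$G = 42$ ($G = - 6 \left(-1 - 6\right) = \left(-6\right) \left(-7\right) = 42$)
$-152 + G \left(-147\right) = -152 + 42 \left(-147\right) = -152 - 6174 = -6326$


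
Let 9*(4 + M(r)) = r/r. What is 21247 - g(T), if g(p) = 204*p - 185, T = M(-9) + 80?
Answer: 17716/3 ≈ 5905.3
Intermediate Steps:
M(r) = -35/9 (M(r) = -4 + (r/r)/9 = -4 + (⅑)*1 = -4 + ⅑ = -35/9)
T = 685/9 (T = -35/9 + 80 = 685/9 ≈ 76.111)
g(p) = -185 + 204*p
21247 - g(T) = 21247 - (-185 + 204*(685/9)) = 21247 - (-185 + 46580/3) = 21247 - 1*46025/3 = 21247 - 46025/3 = 17716/3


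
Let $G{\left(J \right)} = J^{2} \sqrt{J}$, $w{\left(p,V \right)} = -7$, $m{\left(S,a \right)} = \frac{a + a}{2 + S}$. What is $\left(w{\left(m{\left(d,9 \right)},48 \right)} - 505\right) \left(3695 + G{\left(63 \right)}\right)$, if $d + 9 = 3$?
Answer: $-1891840 - 6096384 \sqrt{7} \approx -1.8021 \cdot 10^{7}$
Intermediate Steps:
$d = -6$ ($d = -9 + 3 = -6$)
$m{\left(S,a \right)} = \frac{2 a}{2 + S}$
$G{\left(J \right)} = J^{\frac{5}{2}}$
$\left(w{\left(m{\left(d,9 \right)},48 \right)} - 505\right) \left(3695 + G{\left(63 \right)}\right) = \left(-7 - 505\right) \left(3695 + 63^{\frac{5}{2}}\right) = - 512 \left(3695 + 11907 \sqrt{7}\right) = -1891840 - 6096384 \sqrt{7}$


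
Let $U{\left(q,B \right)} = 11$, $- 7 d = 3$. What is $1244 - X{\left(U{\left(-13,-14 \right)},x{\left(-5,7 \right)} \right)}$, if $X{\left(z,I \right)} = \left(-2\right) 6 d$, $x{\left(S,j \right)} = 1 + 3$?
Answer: $\frac{8672}{7} \approx 1238.9$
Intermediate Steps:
$d = - \frac{3}{7}$ ($d = \left(- \frac{1}{7}\right) 3 = - \frac{3}{7} \approx -0.42857$)
$x{\left(S,j \right)} = 4$
$X{\left(z,I \right)} = \frac{36}{7}$ ($X{\left(z,I \right)} = \left(-2\right) 6 \left(- \frac{3}{7}\right) = \left(-12\right) \left(- \frac{3}{7}\right) = \frac{36}{7}$)
$1244 - X{\left(U{\left(-13,-14 \right)},x{\left(-5,7 \right)} \right)} = 1244 - \frac{36}{7} = \frac{8672}{7}$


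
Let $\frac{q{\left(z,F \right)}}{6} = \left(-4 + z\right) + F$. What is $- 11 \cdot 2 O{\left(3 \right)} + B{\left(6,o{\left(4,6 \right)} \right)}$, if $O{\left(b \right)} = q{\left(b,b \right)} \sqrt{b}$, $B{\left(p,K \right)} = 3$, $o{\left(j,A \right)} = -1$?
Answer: $3 - 264 \sqrt{3} \approx -454.26$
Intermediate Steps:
$q{\left(z,F \right)} = -24 + 6 F + 6 z$ ($q{\left(z,F \right)} = 6 \left(\left(-4 + z\right) + F\right) = 6 \left(-4 + F + z\right) = -24 + 6 F + 6 z$)
$O{\left(b \right)} = \sqrt{b} \left(-24 + 12 b\right)$ ($O{\left(b \right)} = \left(-24 + 6 b + 6 b\right) \sqrt{b} = \left(-24 + 12 b\right) \sqrt{b} = \sqrt{b} \left(-24 + 12 b\right)$)
$- 11 \cdot 2 O{\left(3 \right)} + B{\left(6,o{\left(4,6 \right)} \right)} = - 11 \cdot 2 \cdot 12 \sqrt{3} \left(-2 + 3\right) + 3 = - 11 \cdot 2 \cdot 12 \sqrt{3} \cdot 1 + 3 = - 11 \cdot 2 \cdot 12 \sqrt{3} + 3 = - 11 \cdot 24 \sqrt{3} + 3 = - 264 \sqrt{3} + 3 = 3 - 264 \sqrt{3}$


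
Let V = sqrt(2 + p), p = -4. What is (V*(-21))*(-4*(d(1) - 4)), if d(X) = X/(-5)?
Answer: -1764*I*sqrt(2)/5 ≈ -498.93*I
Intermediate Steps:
d(X) = -X/5 (d(X) = X*(-1/5) = -X/5)
V = I*sqrt(2) (V = sqrt(2 - 4) = sqrt(-2) = I*sqrt(2) ≈ 1.4142*I)
(V*(-21))*(-4*(d(1) - 4)) = ((I*sqrt(2))*(-21))*(-4*(-1/5*1 - 4)) = (-21*I*sqrt(2))*(-4*(-1/5 - 4)) = (-21*I*sqrt(2))*(-4*(-21/5)) = -21*I*sqrt(2)*(84/5) = -1764*I*sqrt(2)/5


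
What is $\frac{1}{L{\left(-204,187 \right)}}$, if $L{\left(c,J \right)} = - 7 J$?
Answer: $- \frac{1}{1309} \approx -0.00076394$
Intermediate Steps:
$\frac{1}{L{\left(-204,187 \right)}} = \frac{1}{\left(-7\right) 187} = \frac{1}{-1309} = - \frac{1}{1309}$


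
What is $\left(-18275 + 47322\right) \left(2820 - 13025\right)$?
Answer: $-296424635$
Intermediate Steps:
$\left(-18275 + 47322\right) \left(2820 - 13025\right) = 29047 \left(2820 - 13025\right) = 29047 \left(-10205\right) = -296424635$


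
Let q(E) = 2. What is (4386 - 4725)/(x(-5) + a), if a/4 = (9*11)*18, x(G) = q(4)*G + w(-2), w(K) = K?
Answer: -113/2372 ≈ -0.047639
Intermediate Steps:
x(G) = -2 + 2*G (x(G) = 2*G - 2 = -2 + 2*G)
a = 7128 (a = 4*((9*11)*18) = 4*(99*18) = 4*1782 = 7128)
(4386 - 4725)/(x(-5) + a) = (4386 - 4725)/((-2 + 2*(-5)) + 7128) = -339/((-2 - 10) + 7128) = -339/(-12 + 7128) = -339/7116 = -339*1/7116 = -113/2372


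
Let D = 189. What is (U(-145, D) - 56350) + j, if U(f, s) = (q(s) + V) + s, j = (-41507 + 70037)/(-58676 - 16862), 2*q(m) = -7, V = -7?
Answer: -4243111297/75538 ≈ -56172.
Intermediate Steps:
q(m) = -7/2 (q(m) = (½)*(-7) = -7/2)
j = -14265/37769 (j = 28530/(-75538) = 28530*(-1/75538) = -14265/37769 ≈ -0.37769)
U(f, s) = -21/2 + s (U(f, s) = (-7/2 - 7) + s = -21/2 + s)
(U(-145, D) - 56350) + j = ((-21/2 + 189) - 56350) - 14265/37769 = (357/2 - 56350) - 14265/37769 = -112343/2 - 14265/37769 = -4243111297/75538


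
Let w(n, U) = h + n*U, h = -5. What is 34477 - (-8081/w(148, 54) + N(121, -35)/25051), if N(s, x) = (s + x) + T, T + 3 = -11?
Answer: 6898440594816/200082337 ≈ 34478.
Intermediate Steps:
T = -14 (T = -3 - 11 = -14)
w(n, U) = -5 + U*n (w(n, U) = -5 + n*U = -5 + U*n)
N(s, x) = -14 + s + x (N(s, x) = (s + x) - 14 = -14 + s + x)
34477 - (-8081/w(148, 54) + N(121, -35)/25051) = 34477 - (-8081/(-5 + 54*148) + (-14 + 121 - 35)/25051) = 34477 - (-8081/(-5 + 7992) + 72*(1/25051)) = 34477 - (-8081/7987 + 72/25051) = 34477 - 1*(-201862067/200082337) = 34477 + 201862067/200082337 = 6898440594816/200082337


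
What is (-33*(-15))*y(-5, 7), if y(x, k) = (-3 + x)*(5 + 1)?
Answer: -23760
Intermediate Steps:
y(x, k) = -18 + 6*x (y(x, k) = (-3 + x)*6 = -18 + 6*x)
(-33*(-15))*y(-5, 7) = (-33*(-15))*(-18 + 6*(-5)) = 495*(-18 - 30) = 495*(-48) = -23760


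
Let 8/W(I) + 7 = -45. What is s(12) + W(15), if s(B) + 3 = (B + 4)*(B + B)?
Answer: 4951/13 ≈ 380.85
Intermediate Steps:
s(B) = -3 + 2*B*(4 + B) (s(B) = -3 + (B + 4)*(B + B) = -3 + (4 + B)*(2*B) = -3 + 2*B*(4 + B))
W(I) = -2/13 (W(I) = 8/(-7 - 45) = 8/(-52) = 8*(-1/52) = -2/13)
s(12) + W(15) = (-3 + 2*12² + 8*12) - 2/13 = (-3 + 2*144 + 96) - 2/13 = (-3 + 288 + 96) - 2/13 = 381 - 2/13 = 4951/13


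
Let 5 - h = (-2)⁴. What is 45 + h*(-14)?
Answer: 199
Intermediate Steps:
h = -11 (h = 5 - 1*(-2)⁴ = 5 - 1*16 = 5 - 16 = -11)
45 + h*(-14) = 45 - 11*(-14) = 45 + 154 = 199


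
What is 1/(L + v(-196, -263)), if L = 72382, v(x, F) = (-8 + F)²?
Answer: 1/145823 ≈ 6.8576e-6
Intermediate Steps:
1/(L + v(-196, -263)) = 1/(72382 + (-8 - 263)²) = 1/(72382 + (-271)²) = 1/(72382 + 73441) = 1/145823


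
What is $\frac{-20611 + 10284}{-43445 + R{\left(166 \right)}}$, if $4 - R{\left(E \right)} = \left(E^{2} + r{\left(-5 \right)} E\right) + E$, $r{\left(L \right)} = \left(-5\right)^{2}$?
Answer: $\frac{10327}{75313} \approx 0.13712$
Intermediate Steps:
$r{\left(L \right)} = 25$
$R{\left(E \right)} = 4 - E^{2} - 26 E$ ($R{\left(E \right)} = 4 - \left(\left(E^{2} + 25 E\right) + E\right) = 4 - \left(E^{2} + 26 E\right) = 4 - E^{2} - 26 E$)
$\frac{-20611 + 10284}{-43445 + R{\left(166 \right)}} = \frac{-20611 + 10284}{-43445 - 31868} = - \frac{10327}{-43445 - 31868} = - \frac{10327}{-75313} = \left(-10327\right) \left(- \frac{1}{75313}\right) = \frac{10327}{75313}$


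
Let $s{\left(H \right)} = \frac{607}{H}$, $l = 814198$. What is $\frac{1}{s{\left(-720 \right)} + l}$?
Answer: $\frac{720}{586221953} \approx 1.2282 \cdot 10^{-6}$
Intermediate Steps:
$\frac{1}{s{\left(-720 \right)} + l} = \frac{1}{\frac{607}{-720} + 814198} = \frac{1}{607 \left(- \frac{1}{720}\right) + 814198} = \frac{1}{- \frac{607}{720} + 814198} = \frac{1}{\frac{586221953}{720}} = \frac{720}{586221953}$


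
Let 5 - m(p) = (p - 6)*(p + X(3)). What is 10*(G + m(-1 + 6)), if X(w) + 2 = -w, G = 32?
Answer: 370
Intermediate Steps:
X(w) = -2 - w
m(p) = 5 - (-6 + p)*(-5 + p) (m(p) = 5 - (p - 6)*(p + (-2 - 1*3)) = 5 - (-6 + p)*(p + (-2 - 3)) = 5 - (-6 + p)*(p - 5) = 5 - (-6 + p)*(-5 + p))
10*(G + m(-1 + 6)) = 10*(32 + (-25 - (-1 + 6)² + 11*(-1 + 6))) = 10*(32 + (-25 - 1*5² + 11*5)) = 10*(32 + (-25 - 1*25 + 55)) = 10*(32 + (-25 - 25 + 55)) = 10*(32 + 5) = 10*37 = 370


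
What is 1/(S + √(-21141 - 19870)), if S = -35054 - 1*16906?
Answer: -51960/2699882611 - I*√41011/2699882611 ≈ -1.9245e-5 - 7.5008e-8*I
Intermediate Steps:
S = -51960 (S = -35054 - 16906 = -51960)
1/(S + √(-21141 - 19870)) = 1/(-51960 + √(-21141 - 19870)) = 1/(-51960 + √(-41011)) = 1/(-51960 + I*√41011)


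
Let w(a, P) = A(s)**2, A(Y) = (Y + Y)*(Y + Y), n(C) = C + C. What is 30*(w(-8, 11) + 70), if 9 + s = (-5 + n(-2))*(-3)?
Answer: 50390580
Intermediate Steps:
n(C) = 2*C
s = 18 (s = -9 + (-5 + 2*(-2))*(-3) = -9 + (-5 - 4)*(-3) = -9 - 9*(-3) = -9 + 27 = 18)
A(Y) = 4*Y**2 (A(Y) = (2*Y)*(2*Y) = 4*Y**2)
w(a, P) = 1679616 (w(a, P) = (4*18**2)**2 = (4*324)**2 = 1296**2 = 1679616)
30*(w(-8, 11) + 70) = 30*(1679616 + 70) = 30*1679686 = 50390580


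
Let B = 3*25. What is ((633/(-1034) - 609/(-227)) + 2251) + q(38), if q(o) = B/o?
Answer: 5028345176/2229821 ≈ 2255.0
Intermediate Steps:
B = 75
q(o) = 75/o
((633/(-1034) - 609/(-227)) + 2251) + q(38) = ((633/(-1034) - 609/(-227)) + 2251) + 75/38 = ((633*(-1/1034) - 609*(-1/227)) + 2251) + 75*(1/38) = ((-633/1034 + 609/227) + 2251) + 75/38 = (486015/234718 + 2251) + 75/38 = 528836233/234718 + 75/38 = 5028345176/2229821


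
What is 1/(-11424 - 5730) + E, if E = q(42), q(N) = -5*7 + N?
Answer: 120077/17154 ≈ 6.9999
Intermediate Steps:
q(N) = -35 + N
E = 7 (E = -35 + 42 = 7)
1/(-11424 - 5730) + E = 1/(-11424 - 5730) + 7 = 1/(-17154) + 7 = -1/17154 + 7 = 120077/17154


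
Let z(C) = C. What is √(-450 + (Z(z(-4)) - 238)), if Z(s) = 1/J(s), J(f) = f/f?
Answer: I*√687 ≈ 26.211*I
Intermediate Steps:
J(f) = 1
Z(s) = 1 (Z(s) = 1/1 = 1*1 = 1)
√(-450 + (Z(z(-4)) - 238)) = √(-450 + (1 - 238)) = √(-450 - 237) = √(-687) = I*√687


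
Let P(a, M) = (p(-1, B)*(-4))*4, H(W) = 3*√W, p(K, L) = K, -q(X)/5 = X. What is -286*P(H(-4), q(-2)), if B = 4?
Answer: -4576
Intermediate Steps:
q(X) = -5*X
P(a, M) = 16 (P(a, M) = -1*(-4)*4 = 4*4 = 16)
-286*P(H(-4), q(-2)) = -286*16 = -4576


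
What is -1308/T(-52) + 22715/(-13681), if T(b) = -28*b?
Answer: -12741947/4979884 ≈ -2.5587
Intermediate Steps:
-1308/T(-52) + 22715/(-13681) = -1308/((-28*(-52))) + 22715/(-13681) = -1308/1456 + 22715*(-1/13681) = -1308*1/1456 - 22715/13681 = -327/364 - 22715/13681 = -12741947/4979884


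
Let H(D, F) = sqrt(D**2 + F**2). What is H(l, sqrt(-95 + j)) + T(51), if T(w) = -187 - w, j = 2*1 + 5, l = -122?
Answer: -238 + 6*sqrt(411) ≈ -116.36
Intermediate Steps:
j = 7 (j = 2 + 5 = 7)
H(l, sqrt(-95 + j)) + T(51) = sqrt((-122)**2 + (sqrt(-95 + 7))**2) + (-187 - 1*51) = sqrt(14884 + (sqrt(-88))**2) + (-187 - 51) = sqrt(14884 + (2*I*sqrt(22))**2) - 238 = sqrt(14884 - 88) - 238 = sqrt(14796) - 238 = 6*sqrt(411) - 238 = -238 + 6*sqrt(411)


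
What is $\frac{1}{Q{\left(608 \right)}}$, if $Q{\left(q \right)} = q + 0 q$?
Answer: $\frac{1}{608} \approx 0.0016447$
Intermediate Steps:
$Q{\left(q \right)} = q$ ($Q{\left(q \right)} = q + 0 = q$)
$\frac{1}{Q{\left(608 \right)}} = \frac{1}{608}$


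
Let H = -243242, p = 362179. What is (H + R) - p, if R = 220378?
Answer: -385043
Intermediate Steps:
(H + R) - p = (-243242 + 220378) - 1*362179 = -22864 - 362179 = -385043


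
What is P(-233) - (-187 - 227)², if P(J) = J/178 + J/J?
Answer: -30508543/178 ≈ -1.7140e+5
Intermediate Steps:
P(J) = 1 + J/178 (P(J) = J*(1/178) + 1 = J/178 + 1 = 1 + J/178)
P(-233) - (-187 - 227)² = (1 + (1/178)*(-233)) - (-187 - 227)² = (1 - 233/178) - 1*(-414)² = -55/178 - 1*171396 = -55/178 - 171396 = -30508543/178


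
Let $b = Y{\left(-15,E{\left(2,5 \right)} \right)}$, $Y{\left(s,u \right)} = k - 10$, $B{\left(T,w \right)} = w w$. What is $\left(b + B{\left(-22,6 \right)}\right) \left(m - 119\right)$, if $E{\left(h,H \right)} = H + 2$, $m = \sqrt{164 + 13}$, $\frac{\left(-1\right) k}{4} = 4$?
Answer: $-1190 + 10 \sqrt{177} \approx -1057.0$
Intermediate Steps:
$k = -16$ ($k = \left(-4\right) 4 = -16$)
$B{\left(T,w \right)} = w^{2}$
$m = \sqrt{177} \approx 13.304$
$E{\left(h,H \right)} = 2 + H$
$Y{\left(s,u \right)} = -26$ ($Y{\left(s,u \right)} = -16 - 10 = -26$)
$b = -26$
$\left(b + B{\left(-22,6 \right)}\right) \left(m - 119\right) = \left(-26 + 6^{2}\right) \left(\sqrt{177} - 119\right) = \left(-26 + 36\right) \left(-119 + \sqrt{177}\right) = 10 \left(-119 + \sqrt{177}\right) = -1190 + 10 \sqrt{177}$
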